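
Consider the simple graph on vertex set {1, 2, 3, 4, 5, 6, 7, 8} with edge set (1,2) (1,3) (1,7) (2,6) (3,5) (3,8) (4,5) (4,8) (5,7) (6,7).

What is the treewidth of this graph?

A width-2 tree decomposition is:
Bags: B1 = {1, 2, 6}  B2 = {1, 6, 7}  B3 = {1, 3, 7}  B4 = {3, 5, 7}  B5 = {3, 5, 8}  B6 = {4, 5, 8}
Tree: B1–B2, B2–B3, B3–B4, B4–B5, B5–B6
The largest bag has 3 vertices, giving width 2; this decomposition certifies tw(G) ≤ 2. The edges 2–6–7–1–2 form a cycle, so G is not a tree and its treewidth is at least 2. Therefore the treewidth is 2.

2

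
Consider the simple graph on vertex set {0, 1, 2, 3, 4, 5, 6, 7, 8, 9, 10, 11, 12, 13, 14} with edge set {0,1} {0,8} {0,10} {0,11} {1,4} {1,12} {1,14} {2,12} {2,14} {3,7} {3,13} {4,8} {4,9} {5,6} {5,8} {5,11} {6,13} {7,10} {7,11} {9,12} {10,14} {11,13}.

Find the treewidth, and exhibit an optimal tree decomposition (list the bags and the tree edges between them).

The largest bag has 4 vertices, giving width 3; this decomposition certifies tw(G) ≤ 3. For the lower bound: the 4 vertex sets {2,9,12}, {14}, {1}, {0,4,8,10} are disjoint, each induces a connected subgraph, and every pair is joined by at least one edge of G. Contracting each set to a single vertex therefore yields K_{4} as a minor, and since treewidth is minor-monotone, tw(G) ≥ tw(K_{4}) = 3. The upper and lower bounds meet at 3, so that is the treewidth.

Treewidth 3.
Bags: B1 = {2, 9, 12, 14}  B2 = {1, 9, 12, 14}  B3 = {1, 4, 9, 14}  B4 = {1, 4, 10, 14}  B5 = {0, 1, 4, 10}  B6 = {0, 4, 8, 10}  B7 = {0, 7, 8, 10}  B8 = {0, 7, 8, 11}  B9 = {5, 7, 8, 11}  B10 = {3, 5, 7, 11}  B11 = {3, 5, 11, 13}  B12 = {3, 5, 6, 13}
Tree: B1–B2, B2–B3, B3–B4, B4–B5, B5–B6, B6–B7, B7–B8, B8–B9, B9–B10, B10–B11, B11–B12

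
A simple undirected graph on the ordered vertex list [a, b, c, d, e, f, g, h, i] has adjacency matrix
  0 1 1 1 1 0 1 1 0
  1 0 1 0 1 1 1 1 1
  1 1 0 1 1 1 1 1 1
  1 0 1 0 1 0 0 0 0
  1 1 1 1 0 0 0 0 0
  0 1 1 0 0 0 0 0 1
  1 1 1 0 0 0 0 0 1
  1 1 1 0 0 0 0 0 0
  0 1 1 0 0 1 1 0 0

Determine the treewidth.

A width-3 tree decomposition is:
Bags: B1 = {a, b, c, g}  B2 = {b, c, g, i}  B3 = {a, b, c, e}  B4 = {a, c, d, e}  B5 = {a, b, c, h}  B6 = {b, c, f, i}
Tree: B1–B2, B1–B3, B3–B4, B3–B5, B2–B6
Every bag has size at most 4, so the width is 4 − 1 = 3 and tw(G) ≤ 3. Conversely, {a, c, d, e} is a clique of size 4, and the vertices of any clique must share a bag in every tree decomposition; so some bag has ≥ 4 vertices and tw(G) ≥ 3. Hence tw(G) = 3 exactly.

3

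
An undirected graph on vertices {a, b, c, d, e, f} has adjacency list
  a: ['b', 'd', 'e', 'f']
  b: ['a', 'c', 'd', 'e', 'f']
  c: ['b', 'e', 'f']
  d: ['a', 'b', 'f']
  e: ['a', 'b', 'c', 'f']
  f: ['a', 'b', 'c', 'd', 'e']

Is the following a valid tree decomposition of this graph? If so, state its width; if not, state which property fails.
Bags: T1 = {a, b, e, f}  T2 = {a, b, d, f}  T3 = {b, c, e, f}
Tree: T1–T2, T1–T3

Yes; width 3.

Vertex coverage: the bags together contain {a, b, c, d, e, f}, the full vertex set. Edge coverage: each edge of G has both endpoints in at least one bag. Running intersection: for every vertex, the bags containing it form a connected subtree. All three properties hold, so this is a valid tree decomposition of width max|bag| − 1 = 3, and hence tw(G) ≤ 3.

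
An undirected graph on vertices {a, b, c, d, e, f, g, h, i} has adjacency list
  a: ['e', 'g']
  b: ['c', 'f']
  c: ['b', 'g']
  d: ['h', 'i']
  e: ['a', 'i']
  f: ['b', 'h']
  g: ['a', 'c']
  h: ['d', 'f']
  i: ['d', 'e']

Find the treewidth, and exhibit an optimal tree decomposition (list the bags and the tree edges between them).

Treewidth 2.
Bags: B1 = {b, c, f}  B2 = {c, f, g}  B3 = {a, f, g}  B4 = {a, e, f}  B5 = {e, f, i}  B6 = {d, f, i}  B7 = {d, f, h}
Tree: B1–B2, B2–B3, B3–B4, B4–B5, B5–B6, B6–B7

Each bag holds 3 vertices, so the decomposition has width 2, which upper-bounds the treewidth. Since f–b–c–g–a–e–i–d–h–f is a cycle in G, G is not acyclic. Forests are exactly the graphs of treewidth ≤ 1, so tw(G) ≥ 2. Combining the bounds, tw(G) = 2.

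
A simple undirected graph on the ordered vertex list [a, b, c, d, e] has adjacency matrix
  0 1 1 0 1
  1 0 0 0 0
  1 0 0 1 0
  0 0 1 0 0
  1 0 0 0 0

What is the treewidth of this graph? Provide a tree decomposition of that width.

Treewidth 1.
One such decomposition:
Bags: B1 = {a, e}  B2 = {a, c}  B3 = {a, b}  B4 = {c, d}
Tree: B1–B2, B1–B3, B2–B4

The largest bag has 2 vertices, giving width 1; this decomposition certifies tw(G) ≤ 1. Since G has at least one edge (e.g. e–a), it is not an edgeless graph, so tw(G) ≥ 1. Combining the bounds, tw(G) = 1.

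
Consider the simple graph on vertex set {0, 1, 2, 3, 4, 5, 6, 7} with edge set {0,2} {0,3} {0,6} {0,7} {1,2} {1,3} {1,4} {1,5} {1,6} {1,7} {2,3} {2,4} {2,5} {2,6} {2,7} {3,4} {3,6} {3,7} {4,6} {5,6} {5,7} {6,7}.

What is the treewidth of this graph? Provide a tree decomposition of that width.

Treewidth 4.
One such decomposition:
Bags: B1 = {1, 2, 3, 6, 7}  B2 = {1, 2, 3, 4, 6}  B3 = {1, 2, 5, 6, 7}  B4 = {0, 2, 3, 6, 7}
Tree: B1–B2, B1–B3, B1–B4

Each bag holds 5 vertices, so the decomposition has width 4, which upper-bounds the treewidth. On the other hand G contains the 5-clique {0, 2, 3, 6, 7}. A clique must lie in a single bag of any decomposition, so no decomposition can have width below 4. The upper and lower bounds meet at 4, so that is the treewidth.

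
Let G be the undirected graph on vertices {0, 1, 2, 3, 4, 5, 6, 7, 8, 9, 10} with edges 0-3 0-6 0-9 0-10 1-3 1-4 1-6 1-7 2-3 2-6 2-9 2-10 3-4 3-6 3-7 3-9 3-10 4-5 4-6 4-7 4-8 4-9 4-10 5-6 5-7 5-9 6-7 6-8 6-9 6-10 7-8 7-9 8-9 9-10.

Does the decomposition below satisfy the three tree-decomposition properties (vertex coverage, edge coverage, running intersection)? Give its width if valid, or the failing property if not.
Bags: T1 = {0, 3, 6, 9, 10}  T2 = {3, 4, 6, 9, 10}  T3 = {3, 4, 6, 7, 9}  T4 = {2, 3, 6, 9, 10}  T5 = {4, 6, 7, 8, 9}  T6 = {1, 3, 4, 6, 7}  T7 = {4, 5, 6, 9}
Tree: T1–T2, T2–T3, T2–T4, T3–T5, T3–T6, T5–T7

A tree decomposition must satisfy three properties: every vertex lies in some bag; for every edge, both endpoints lie together in some bag; and for every vertex, the bags containing it form a connected subtree. Here edge (7,5) lies in no bag, so the decomposition is invalid.

No — edge (7,5) lies in no bag.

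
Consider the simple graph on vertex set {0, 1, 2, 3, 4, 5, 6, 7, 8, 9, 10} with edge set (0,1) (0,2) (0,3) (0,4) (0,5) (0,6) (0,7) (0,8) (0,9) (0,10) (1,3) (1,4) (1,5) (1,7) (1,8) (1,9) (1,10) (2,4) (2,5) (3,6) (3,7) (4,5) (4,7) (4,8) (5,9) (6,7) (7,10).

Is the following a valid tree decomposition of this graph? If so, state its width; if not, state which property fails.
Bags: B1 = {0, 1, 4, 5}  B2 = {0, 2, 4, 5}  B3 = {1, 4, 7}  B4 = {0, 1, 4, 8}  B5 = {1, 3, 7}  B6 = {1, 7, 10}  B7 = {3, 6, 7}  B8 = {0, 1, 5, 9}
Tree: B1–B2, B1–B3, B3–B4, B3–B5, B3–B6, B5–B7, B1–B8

A tree decomposition must satisfy three properties: every vertex lies in some bag; for every edge, both endpoints lie together in some bag; and for every vertex, the bags containing it form a connected subtree. Here edge (0,7) lies in no bag, so the decomposition is invalid.

No — edge (0,7) lies in no bag.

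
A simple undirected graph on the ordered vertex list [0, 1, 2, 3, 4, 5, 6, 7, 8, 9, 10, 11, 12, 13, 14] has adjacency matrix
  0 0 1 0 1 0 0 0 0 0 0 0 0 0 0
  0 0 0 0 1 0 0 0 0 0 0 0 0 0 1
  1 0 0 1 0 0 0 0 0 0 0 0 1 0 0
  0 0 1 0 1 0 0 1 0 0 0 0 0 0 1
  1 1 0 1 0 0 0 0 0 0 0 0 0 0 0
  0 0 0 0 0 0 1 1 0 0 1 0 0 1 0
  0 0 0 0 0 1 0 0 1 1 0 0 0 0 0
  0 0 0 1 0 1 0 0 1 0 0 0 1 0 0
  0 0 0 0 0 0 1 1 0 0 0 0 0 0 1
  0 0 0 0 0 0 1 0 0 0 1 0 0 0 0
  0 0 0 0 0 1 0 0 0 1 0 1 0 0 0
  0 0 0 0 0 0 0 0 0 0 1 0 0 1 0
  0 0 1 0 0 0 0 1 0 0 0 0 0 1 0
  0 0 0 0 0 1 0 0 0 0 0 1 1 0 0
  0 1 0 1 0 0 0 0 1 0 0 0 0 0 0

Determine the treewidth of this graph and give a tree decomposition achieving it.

Treewidth 3.
One such decomposition:
Bags: B1 = {0, 1, 4, 14}  B2 = {0, 3, 4, 14}  B3 = {0, 2, 3, 14}  B4 = {2, 3, 8, 14}  B5 = {2, 3, 7, 8}  B6 = {2, 7, 8, 12}  B7 = {6, 7, 8, 12}  B8 = {5, 6, 7, 12}  B9 = {5, 6, 12, 13}  B10 = {5, 6, 9, 13}  B11 = {5, 9, 10, 13}  B12 = {9, 10, 11, 13}
Tree: B1–B2, B2–B3, B3–B4, B4–B5, B5–B6, B6–B7, B7–B8, B8–B9, B9–B10, B10–B11, B11–B12

The largest bag has 4 vertices, giving width 3; this decomposition certifies tw(G) ≤ 3. For the lower bound: the 4 vertex sets {0,1,4}, {14}, {3}, {2,7,8,12} are disjoint, each induces a connected subgraph, and every pair is joined by at least one edge of G. Contracting each set to a single vertex therefore yields K_{4} as a minor, and since treewidth is minor-monotone, tw(G) ≥ tw(K_{4}) = 3. The upper and lower bounds meet at 3, so that is the treewidth.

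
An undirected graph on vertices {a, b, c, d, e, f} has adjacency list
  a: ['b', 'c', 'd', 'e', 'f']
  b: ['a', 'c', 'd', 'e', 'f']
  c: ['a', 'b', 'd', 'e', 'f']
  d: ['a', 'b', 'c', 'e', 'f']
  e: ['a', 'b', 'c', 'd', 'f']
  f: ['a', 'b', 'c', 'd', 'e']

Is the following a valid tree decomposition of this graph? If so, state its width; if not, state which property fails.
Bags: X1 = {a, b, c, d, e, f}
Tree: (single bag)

Yes; width 5.

Checking the three conditions: (i) the bags cover all of {a, b, c, d, e, f}; (ii) for each edge, some bag contains both endpoints; (iii) the bags containing any fixed vertex form a subtree. All hold, so the decomposition is valid with width 6 − 1 = 5.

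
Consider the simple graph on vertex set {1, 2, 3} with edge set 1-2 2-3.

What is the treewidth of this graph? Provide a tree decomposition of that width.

Treewidth 1.
Bags: B1 = {1, 2}  B2 = {2, 3}
Tree: B1–B2

Each bag holds 2 vertices, so the decomposition has width 1, which upper-bounds the treewidth. Any graph with an edge has treewidth ≥ 1, and G has the edge 2–1. Combining the bounds, tw(G) = 1.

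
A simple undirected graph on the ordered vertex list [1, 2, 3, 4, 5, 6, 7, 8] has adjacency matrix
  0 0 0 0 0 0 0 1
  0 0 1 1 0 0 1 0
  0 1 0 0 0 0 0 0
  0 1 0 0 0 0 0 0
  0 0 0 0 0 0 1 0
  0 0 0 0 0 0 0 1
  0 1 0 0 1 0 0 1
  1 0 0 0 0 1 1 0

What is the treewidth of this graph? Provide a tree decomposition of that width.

Treewidth 1.
Bags: B1 = {1, 8}  B2 = {7, 8}  B3 = {2, 7}  B4 = {6, 8}  B5 = {2, 3}  B6 = {2, 4}  B7 = {5, 7}
Tree: B1–B2, B2–B3, B2–B4, B3–B5, B3–B6, B3–B7

Each bag holds 2 vertices, so the decomposition has width 1, which upper-bounds the treewidth. Any graph with an edge has treewidth ≥ 1, and G has the edge 8–1. Hence tw(G) = 1 exactly.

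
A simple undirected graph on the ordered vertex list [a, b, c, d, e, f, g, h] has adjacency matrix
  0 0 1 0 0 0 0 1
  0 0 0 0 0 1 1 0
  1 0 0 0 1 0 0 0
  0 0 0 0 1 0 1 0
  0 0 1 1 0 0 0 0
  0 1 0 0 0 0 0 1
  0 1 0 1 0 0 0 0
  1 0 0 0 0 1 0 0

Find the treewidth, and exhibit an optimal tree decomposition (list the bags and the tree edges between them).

Each bag holds 3 vertices, so the decomposition has width 2, which upper-bounds the treewidth. For the lower bound, G contains the cycle d–g–b–f–h–a–c–e–d, so G is not a forest; only forests have treewidth ≤ 1, hence tw(G) ≥ 2. The upper and lower bounds meet at 2, so that is the treewidth.

Treewidth 2.
Bags: B1 = {b, d, g}  B2 = {b, d, f}  B3 = {d, f, h}  B4 = {a, d, h}  B5 = {a, c, d}  B6 = {c, d, e}
Tree: B1–B2, B2–B3, B3–B4, B4–B5, B5–B6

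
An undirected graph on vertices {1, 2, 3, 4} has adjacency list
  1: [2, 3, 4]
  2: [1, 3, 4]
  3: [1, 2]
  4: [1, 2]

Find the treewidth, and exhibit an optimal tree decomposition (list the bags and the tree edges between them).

Treewidth 2.
One optimal decomposition is:
Bags: B1 = {1, 2, 4}  B2 = {1, 2, 3}
Tree: B1–B2

Each bag holds 3 vertices, so the decomposition has width 2, which upper-bounds the treewidth. On the other hand G contains the 3-clique {1, 2, 3}. A clique must lie in a single bag of any decomposition, so no decomposition can have width below 2. Therefore the treewidth is 2.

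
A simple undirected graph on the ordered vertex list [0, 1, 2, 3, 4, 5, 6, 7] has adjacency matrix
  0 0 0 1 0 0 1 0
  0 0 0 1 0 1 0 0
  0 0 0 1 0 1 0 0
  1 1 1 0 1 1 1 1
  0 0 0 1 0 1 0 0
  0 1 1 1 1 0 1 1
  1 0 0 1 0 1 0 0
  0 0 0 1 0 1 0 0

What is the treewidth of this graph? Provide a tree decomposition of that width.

Treewidth 2.
One such decomposition:
Bags: B1 = {3, 5, 6}  B2 = {0, 3, 6}  B3 = {1, 3, 5}  B4 = {2, 3, 5}  B5 = {3, 4, 5}  B6 = {3, 5, 7}
Tree: B1–B2, B1–B3, B1–B4, B3–B5, B1–B6

Each bag holds 3 vertices, so the decomposition has width 2, which upper-bounds the treewidth. Conversely, {0, 3, 6} is a clique of size 3, and the vertices of any clique must share a bag in every tree decomposition; so some bag has ≥ 3 vertices and tw(G) ≥ 2. Therefore the treewidth is 2.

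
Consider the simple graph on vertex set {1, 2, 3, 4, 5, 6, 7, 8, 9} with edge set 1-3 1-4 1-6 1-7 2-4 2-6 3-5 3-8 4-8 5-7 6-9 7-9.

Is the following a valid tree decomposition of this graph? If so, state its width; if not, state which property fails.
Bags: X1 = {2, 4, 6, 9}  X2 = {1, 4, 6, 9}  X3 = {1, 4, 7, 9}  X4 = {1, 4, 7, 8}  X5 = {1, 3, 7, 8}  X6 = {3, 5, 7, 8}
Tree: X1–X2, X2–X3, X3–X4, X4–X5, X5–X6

Vertex coverage: the bags together contain {1, 2, 3, 4, 5, 6, 7, 8, 9}, the full vertex set. Edge coverage: each edge of G has both endpoints in at least one bag. Running intersection: for every vertex, the bags containing it form a connected subtree. All three properties hold, so this is a valid tree decomposition of width max|bag| − 1 = 3, and hence tw(G) ≤ 3.

Yes; width 3.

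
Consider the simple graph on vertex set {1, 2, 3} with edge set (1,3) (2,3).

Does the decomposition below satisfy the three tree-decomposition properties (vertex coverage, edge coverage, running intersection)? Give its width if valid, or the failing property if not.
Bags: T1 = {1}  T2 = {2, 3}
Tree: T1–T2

No — edge (3,1) lies in no bag.

A tree decomposition must satisfy three properties: every vertex lies in some bag; for every edge, both endpoints lie together in some bag; and for every vertex, the bags containing it form a connected subtree. Here edge (3,1) lies in no bag, so the decomposition is invalid.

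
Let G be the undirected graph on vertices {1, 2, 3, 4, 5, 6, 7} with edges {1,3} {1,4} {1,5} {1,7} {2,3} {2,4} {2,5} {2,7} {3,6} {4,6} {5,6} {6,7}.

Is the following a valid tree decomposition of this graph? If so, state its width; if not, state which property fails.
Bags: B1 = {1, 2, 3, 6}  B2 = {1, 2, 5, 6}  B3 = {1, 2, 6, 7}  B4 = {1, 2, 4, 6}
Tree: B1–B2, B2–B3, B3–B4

Yes; width 3.

Vertex coverage: the bags together contain {1, 2, 3, 4, 5, 6, 7}, the full vertex set. Edge coverage: each edge of G has both endpoints in at least one bag. Running intersection: for every vertex, the bags containing it form a connected subtree. All three properties hold, so this is a valid tree decomposition of width max|bag| − 1 = 3, and hence tw(G) ≤ 3.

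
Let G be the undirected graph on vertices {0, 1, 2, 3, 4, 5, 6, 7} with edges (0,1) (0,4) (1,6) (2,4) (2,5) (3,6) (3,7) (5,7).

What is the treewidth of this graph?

2

A width-2 tree decomposition is:
Bags: B1 = {0, 1, 6}  B2 = {0, 4, 6}  B3 = {2, 4, 6}  B4 = {2, 5, 6}  B5 = {5, 6, 7}  B6 = {3, 6, 7}
Tree: B1–B2, B2–B3, B3–B4, B4–B5, B5–B6
Each bag holds 3 vertices, so the decomposition has width 2, which upper-bounds the treewidth. For the lower bound, G contains the cycle 6–1–0–4–2–5–7–3–6, so G is not a forest; only forests have treewidth ≤ 1, hence tw(G) ≥ 2. Therefore the treewidth is 2.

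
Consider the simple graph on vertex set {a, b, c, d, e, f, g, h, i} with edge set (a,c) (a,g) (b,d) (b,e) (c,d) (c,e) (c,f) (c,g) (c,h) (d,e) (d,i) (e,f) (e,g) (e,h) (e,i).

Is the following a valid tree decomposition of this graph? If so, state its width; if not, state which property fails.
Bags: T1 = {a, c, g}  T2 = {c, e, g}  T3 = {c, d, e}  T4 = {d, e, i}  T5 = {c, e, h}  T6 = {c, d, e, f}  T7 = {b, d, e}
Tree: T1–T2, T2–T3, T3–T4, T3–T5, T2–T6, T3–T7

A tree decomposition must satisfy three properties: every vertex lies in some bag; for every edge, both endpoints lie together in some bag; and for every vertex, the bags containing it form a connected subtree. Here bags containing vertex d are not connected in the tree, so the decomposition is invalid.

No — bags containing vertex d are not connected in the tree.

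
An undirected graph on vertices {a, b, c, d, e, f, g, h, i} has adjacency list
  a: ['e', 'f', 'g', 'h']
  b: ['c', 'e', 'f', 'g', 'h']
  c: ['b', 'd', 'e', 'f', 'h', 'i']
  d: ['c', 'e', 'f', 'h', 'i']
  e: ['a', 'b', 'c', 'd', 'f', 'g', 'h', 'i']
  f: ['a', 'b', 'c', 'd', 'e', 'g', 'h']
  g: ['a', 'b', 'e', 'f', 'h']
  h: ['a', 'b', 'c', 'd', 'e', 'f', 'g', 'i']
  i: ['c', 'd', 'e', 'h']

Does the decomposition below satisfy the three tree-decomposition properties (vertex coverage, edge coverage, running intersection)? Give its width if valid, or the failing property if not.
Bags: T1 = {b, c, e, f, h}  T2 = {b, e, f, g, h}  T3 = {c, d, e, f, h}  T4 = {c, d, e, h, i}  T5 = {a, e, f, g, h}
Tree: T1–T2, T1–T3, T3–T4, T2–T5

Checking the three conditions: (i) the bags cover all of {a, b, c, d, e, f, g, h, i}; (ii) for each edge, some bag contains both endpoints; (iii) the bags containing any fixed vertex form a subtree. All hold, so the decomposition is valid with width 5 − 1 = 4.

Yes; width 4.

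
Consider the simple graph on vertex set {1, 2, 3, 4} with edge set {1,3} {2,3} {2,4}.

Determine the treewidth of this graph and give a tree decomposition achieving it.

Every bag has size at most 2, so the width is 2 − 1 = 1 and tw(G) ≤ 1. G has an edge, so its treewidth is at least 1. Hence tw(G) = 1 exactly.

Treewidth 1.
One such decomposition:
Bags: B1 = {2, 4}  B2 = {2, 3}  B3 = {1, 3}
Tree: B1–B2, B2–B3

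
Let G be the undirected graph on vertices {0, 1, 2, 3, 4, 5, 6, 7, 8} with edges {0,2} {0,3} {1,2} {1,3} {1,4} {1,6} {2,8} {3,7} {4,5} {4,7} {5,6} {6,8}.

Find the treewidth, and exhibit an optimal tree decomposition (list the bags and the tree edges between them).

Treewidth 3.
One optimal decomposition is:
Bags: B1 = {4, 5, 6, 7}  B2 = {1, 4, 6, 7}  B3 = {1, 3, 6, 7}  B4 = {1, 3, 6, 8}  B5 = {1, 2, 3, 8}  B6 = {0, 2, 3, 8}
Tree: B1–B2, B2–B3, B3–B4, B4–B5, B5–B6

Each bag holds 4 vertices, so the decomposition has width 3, which upper-bounds the treewidth. For the lower bound: the 4 vertex sets {4,5,7}, {6}, {1}, {0,2,3,8} are disjoint, each induces a connected subgraph, and every pair is joined by at least one edge of G. Contracting each set to a single vertex therefore yields K_{4} as a minor, and since treewidth is minor-monotone, tw(G) ≥ tw(K_{4}) = 3. Combining the bounds, tw(G) = 3.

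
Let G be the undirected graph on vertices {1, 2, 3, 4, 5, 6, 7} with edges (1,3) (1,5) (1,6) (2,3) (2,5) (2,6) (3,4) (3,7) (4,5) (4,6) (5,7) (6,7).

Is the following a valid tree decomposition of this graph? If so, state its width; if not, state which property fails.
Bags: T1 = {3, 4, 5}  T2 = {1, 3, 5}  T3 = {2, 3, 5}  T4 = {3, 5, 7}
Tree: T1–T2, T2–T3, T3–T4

No — vertex 6 appears in no bag.

A tree decomposition must satisfy three properties: every vertex lies in some bag; for every edge, both endpoints lie together in some bag; and for every vertex, the bags containing it form a connected subtree. Here vertex 6 appears in no bag, so the decomposition is invalid.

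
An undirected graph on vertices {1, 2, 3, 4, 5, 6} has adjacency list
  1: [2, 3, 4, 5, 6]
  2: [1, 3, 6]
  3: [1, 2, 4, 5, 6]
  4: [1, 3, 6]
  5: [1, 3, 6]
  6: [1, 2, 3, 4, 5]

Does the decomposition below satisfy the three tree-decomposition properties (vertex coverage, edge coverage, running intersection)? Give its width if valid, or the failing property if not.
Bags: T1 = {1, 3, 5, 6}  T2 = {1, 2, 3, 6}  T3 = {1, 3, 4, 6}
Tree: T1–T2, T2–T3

Yes; width 3.

Every vertex of G appears in some bag (union = {1, 2, 3, 4, 5, 6}); every edge is covered by a bag; and for each vertex v the set of bags containing v is connected in the bag tree. The decomposition is therefore valid. The largest bag has 4 vertices, so the width is 3.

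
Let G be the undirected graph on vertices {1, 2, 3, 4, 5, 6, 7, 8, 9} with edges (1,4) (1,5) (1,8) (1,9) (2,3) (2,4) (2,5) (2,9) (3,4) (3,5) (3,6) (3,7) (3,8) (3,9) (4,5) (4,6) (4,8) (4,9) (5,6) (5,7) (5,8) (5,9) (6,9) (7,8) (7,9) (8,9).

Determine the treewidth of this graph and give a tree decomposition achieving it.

Every bag has size at most 5, so the width is 5 − 1 = 4 and tw(G) ≤ 4. For the lower bound, the 5 vertices {1, 4, 5, 8, 9} are pairwise adjacent, and any tree decomposition puts a clique entirely inside one bag — forcing width ≥ 4. The upper and lower bounds meet at 4, so that is the treewidth.

Treewidth 4.
One such decomposition:
Bags: B1 = {1, 4, 5, 8, 9}  B2 = {3, 4, 5, 8, 9}  B3 = {3, 4, 5, 6, 9}  B4 = {2, 3, 4, 5, 9}  B5 = {3, 5, 7, 8, 9}
Tree: B1–B2, B2–B3, B2–B4, B2–B5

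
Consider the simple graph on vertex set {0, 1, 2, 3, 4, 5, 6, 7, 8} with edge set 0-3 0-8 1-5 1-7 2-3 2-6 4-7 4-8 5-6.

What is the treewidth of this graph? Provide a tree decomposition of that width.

Each bag holds 3 vertices, so the decomposition has width 2, which upper-bounds the treewidth. For the lower bound, G contains the cycle 5–6–2–3–0–8–4–7–1–5, so G is not a forest; only forests have treewidth ≤ 1, hence tw(G) ≥ 2. Therefore the treewidth is 2.

Treewidth 2.
One optimal decomposition is:
Bags: B1 = {2, 5, 6}  B2 = {2, 3, 5}  B3 = {0, 3, 5}  B4 = {0, 5, 8}  B5 = {4, 5, 8}  B6 = {4, 5, 7}  B7 = {1, 5, 7}
Tree: B1–B2, B2–B3, B3–B4, B4–B5, B5–B6, B6–B7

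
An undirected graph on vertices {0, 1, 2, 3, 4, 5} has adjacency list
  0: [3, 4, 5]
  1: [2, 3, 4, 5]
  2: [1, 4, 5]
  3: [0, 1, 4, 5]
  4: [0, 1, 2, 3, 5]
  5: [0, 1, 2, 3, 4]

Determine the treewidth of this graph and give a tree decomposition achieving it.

The largest bag has 4 vertices, giving width 3; this decomposition certifies tw(G) ≤ 3. For the lower bound, the 4 vertices {0, 3, 4, 5} are pairwise adjacent, and any tree decomposition puts a clique entirely inside one bag — forcing width ≥ 3. Hence tw(G) = 3 exactly.

Treewidth 3.
Bags: B1 = {1, 3, 4, 5}  B2 = {0, 3, 4, 5}  B3 = {1, 2, 4, 5}
Tree: B1–B2, B1–B3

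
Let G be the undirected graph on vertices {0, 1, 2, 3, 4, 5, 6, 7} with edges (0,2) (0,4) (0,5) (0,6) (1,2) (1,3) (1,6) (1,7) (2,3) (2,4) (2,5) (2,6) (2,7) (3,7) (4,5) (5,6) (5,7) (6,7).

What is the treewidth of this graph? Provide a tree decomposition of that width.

Treewidth 3.
Bags: B1 = {0, 2, 5, 6}  B2 = {2, 5, 6, 7}  B3 = {1, 2, 6, 7}  B4 = {0, 2, 4, 5}  B5 = {1, 2, 3, 7}
Tree: B1–B2, B2–B3, B1–B4, B3–B5

The largest bag has 4 vertices, giving width 3; this decomposition certifies tw(G) ≤ 3. On the other hand G contains the 4-clique {1, 2, 3, 7}. A clique must lie in a single bag of any decomposition, so no decomposition can have width below 3. The upper and lower bounds meet at 3, so that is the treewidth.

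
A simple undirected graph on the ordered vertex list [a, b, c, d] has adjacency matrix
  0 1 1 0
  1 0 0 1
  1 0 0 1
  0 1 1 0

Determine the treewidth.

A width-2 tree decomposition is:
Bags: B1 = {a, c, d}  B2 = {a, b, d}
Tree: B1–B2
Each bag holds 3 vertices, so the decomposition has width 2, which upper-bounds the treewidth. The edges a–c–d–b–a form a cycle, so G is not a tree and its treewidth is at least 2. Hence tw(G) = 2 exactly.

2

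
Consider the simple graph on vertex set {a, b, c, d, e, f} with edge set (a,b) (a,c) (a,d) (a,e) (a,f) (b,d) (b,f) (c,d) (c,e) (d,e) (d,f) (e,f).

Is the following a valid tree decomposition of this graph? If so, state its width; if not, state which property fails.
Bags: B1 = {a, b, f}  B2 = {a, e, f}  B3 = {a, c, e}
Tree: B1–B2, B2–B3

A tree decomposition must satisfy three properties: every vertex lies in some bag; for every edge, both endpoints lie together in some bag; and for every vertex, the bags containing it form a connected subtree. Here vertex d appears in no bag, so the decomposition is invalid.

No — vertex d appears in no bag.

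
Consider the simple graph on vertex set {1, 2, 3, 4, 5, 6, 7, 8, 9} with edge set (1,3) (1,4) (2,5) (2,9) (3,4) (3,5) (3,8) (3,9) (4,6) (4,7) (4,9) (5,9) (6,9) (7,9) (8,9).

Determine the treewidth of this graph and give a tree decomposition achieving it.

Each bag holds 3 vertices, so the decomposition has width 2, which upper-bounds the treewidth. For the lower bound, the 3 vertices {1, 3, 4} are pairwise adjacent, and any tree decomposition puts a clique entirely inside one bag — forcing width ≥ 2. Hence tw(G) = 2 exactly.

Treewidth 2.
One such decomposition:
Bags: B1 = {3, 4, 9}  B2 = {1, 3, 4}  B3 = {4, 7, 9}  B4 = {4, 6, 9}  B5 = {3, 5, 9}  B6 = {3, 8, 9}  B7 = {2, 5, 9}
Tree: B1–B2, B1–B3, B3–B4, B1–B5, B5–B6, B5–B7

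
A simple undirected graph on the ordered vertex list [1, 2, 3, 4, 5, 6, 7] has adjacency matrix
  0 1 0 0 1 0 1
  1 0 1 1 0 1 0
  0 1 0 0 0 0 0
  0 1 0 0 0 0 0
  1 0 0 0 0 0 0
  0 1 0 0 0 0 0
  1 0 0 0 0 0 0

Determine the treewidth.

1

A width-1 tree decomposition is:
Bags: B1 = {1, 7}  B2 = {1, 2}  B3 = {1, 5}  B4 = {2, 3}  B5 = {2, 4}  B6 = {2, 6}
Tree: B1–B2, B2–B3, B2–B4, B4–B5, B4–B6
The largest bag has 2 vertices, giving width 1; this decomposition certifies tw(G) ≤ 1. G has an edge, so its treewidth is at least 1. Hence tw(G) = 1 exactly.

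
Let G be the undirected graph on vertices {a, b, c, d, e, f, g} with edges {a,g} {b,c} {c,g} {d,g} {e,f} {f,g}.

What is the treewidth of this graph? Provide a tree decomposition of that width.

Each bag holds 2 vertices, so the decomposition has width 1, which upper-bounds the treewidth. G has an edge, so its treewidth is at least 1. Combining the bounds, tw(G) = 1.

Treewidth 1.
One optimal decomposition is:
Bags: B1 = {a, g}  B2 = {d, g}  B3 = {f, g}  B4 = {e, f}  B5 = {c, g}  B6 = {b, c}
Tree: B1–B2, B2–B3, B3–B4, B1–B5, B5–B6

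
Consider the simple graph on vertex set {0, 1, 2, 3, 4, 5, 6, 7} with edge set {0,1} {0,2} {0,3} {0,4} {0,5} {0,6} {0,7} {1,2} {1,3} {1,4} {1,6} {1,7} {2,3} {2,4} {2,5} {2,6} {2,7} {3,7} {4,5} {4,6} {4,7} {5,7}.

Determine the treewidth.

4

A width-4 tree decomposition is:
Bags: B1 = {0, 1, 2, 4, 6}  B2 = {0, 1, 2, 4, 7}  B3 = {0, 2, 4, 5, 7}  B4 = {0, 1, 2, 3, 7}
Tree: B1–B2, B2–B3, B2–B4
Every bag has size at most 5, so the width is 5 − 1 = 4 and tw(G) ≤ 4. On the other hand G contains the 5-clique {0, 1, 2, 3, 7}. A clique must lie in a single bag of any decomposition, so no decomposition can have width below 4. Therefore the treewidth is 4.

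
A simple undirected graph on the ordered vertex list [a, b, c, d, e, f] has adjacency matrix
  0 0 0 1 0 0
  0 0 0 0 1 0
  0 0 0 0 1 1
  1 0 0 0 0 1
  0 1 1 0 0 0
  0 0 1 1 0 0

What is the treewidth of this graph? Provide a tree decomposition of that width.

Each bag holds 2 vertices, so the decomposition has width 1, which upper-bounds the treewidth. Any graph with an edge has treewidth ≥ 1, and G has the edge a–d. The upper and lower bounds meet at 1, so that is the treewidth.

Treewidth 1.
One optimal decomposition is:
Bags: B1 = {a, d}  B2 = {d, f}  B3 = {c, f}  B4 = {c, e}  B5 = {b, e}
Tree: B1–B2, B2–B3, B3–B4, B4–B5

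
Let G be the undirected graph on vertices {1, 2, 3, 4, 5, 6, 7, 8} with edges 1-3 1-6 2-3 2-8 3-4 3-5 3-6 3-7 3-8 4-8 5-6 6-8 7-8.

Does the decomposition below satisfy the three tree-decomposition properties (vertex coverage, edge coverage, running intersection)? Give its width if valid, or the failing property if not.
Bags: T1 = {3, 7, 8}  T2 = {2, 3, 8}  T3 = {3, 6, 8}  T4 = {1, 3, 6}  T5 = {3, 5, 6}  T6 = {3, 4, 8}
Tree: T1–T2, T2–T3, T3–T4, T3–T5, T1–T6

Every vertex of G appears in some bag (union = {1, 2, 3, 4, 5, 6, 7, 8}); every edge is covered by a bag; and for each vertex v the set of bags containing v is connected in the bag tree. The decomposition is therefore valid. The largest bag has 3 vertices, so the width is 2.

Yes; width 2.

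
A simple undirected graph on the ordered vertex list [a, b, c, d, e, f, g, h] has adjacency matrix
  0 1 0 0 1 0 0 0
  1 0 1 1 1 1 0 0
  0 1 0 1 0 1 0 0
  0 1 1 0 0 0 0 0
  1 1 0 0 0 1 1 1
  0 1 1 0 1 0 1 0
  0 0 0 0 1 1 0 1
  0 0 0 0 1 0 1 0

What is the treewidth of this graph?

A width-2 tree decomposition is:
Bags: B1 = {b, e, f}  B2 = {a, b, e}  B3 = {e, f, g}  B4 = {e, g, h}  B5 = {b, c, f}  B6 = {b, c, d}
Tree: B1–B2, B1–B3, B3–B4, B1–B5, B5–B6
The largest bag has 3 vertices, giving width 2; this decomposition certifies tw(G) ≤ 2. Conversely, {e, g, h} is a clique of size 3, and the vertices of any clique must share a bag in every tree decomposition; so some bag has ≥ 3 vertices and tw(G) ≥ 2. Therefore the treewidth is 2.

2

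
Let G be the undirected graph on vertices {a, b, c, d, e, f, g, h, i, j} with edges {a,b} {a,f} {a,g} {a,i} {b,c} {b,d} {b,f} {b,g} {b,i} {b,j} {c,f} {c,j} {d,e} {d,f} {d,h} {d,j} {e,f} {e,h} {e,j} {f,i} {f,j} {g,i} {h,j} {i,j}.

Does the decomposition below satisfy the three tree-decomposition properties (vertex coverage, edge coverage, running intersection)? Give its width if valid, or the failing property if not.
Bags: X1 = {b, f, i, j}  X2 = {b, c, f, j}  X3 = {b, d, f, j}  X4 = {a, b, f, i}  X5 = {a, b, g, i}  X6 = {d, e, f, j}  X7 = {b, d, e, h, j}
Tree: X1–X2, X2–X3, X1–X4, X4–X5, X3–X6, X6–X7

A tree decomposition must satisfy three properties: every vertex lies in some bag; for every edge, both endpoints lie together in some bag; and for every vertex, the bags containing it form a connected subtree. Here bags containing vertex b are not connected in the tree, so the decomposition is invalid.

No — bags containing vertex b are not connected in the tree.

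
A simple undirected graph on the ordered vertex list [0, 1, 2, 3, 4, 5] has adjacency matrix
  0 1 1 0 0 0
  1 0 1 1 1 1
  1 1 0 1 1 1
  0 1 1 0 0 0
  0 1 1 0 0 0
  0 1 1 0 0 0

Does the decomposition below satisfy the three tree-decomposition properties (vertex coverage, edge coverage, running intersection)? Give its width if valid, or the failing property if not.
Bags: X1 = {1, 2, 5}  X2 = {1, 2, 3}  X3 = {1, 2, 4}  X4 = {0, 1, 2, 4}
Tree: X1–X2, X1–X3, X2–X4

No — bags containing vertex 4 are not connected in the tree.

A tree decomposition must satisfy three properties: every vertex lies in some bag; for every edge, both endpoints lie together in some bag; and for every vertex, the bags containing it form a connected subtree. Here bags containing vertex 4 are not connected in the tree, so the decomposition is invalid.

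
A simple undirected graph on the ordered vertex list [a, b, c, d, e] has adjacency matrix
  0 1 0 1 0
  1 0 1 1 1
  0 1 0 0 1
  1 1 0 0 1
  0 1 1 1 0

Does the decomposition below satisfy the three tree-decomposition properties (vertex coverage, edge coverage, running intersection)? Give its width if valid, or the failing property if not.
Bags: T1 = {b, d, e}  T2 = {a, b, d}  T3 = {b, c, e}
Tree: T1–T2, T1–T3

Yes; width 2.

Vertex coverage: the bags together contain {a, b, c, d, e}, the full vertex set. Edge coverage: each edge of G has both endpoints in at least one bag. Running intersection: for every vertex, the bags containing it form a connected subtree. All three properties hold, so this is a valid tree decomposition of width max|bag| − 1 = 2, and hence tw(G) ≤ 2.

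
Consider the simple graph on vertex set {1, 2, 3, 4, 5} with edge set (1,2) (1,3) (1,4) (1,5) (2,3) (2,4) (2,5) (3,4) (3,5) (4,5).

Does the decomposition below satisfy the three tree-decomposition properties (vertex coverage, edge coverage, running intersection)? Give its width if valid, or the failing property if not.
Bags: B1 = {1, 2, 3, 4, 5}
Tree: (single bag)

Yes; width 4.

Vertex coverage: the bags together contain {1, 2, 3, 4, 5}, the full vertex set. Edge coverage: each edge of G has both endpoints in at least one bag. Running intersection: for every vertex, the bags containing it form a connected subtree. All three properties hold, so this is a valid tree decomposition of width max|bag| − 1 = 4, and hence tw(G) ≤ 4.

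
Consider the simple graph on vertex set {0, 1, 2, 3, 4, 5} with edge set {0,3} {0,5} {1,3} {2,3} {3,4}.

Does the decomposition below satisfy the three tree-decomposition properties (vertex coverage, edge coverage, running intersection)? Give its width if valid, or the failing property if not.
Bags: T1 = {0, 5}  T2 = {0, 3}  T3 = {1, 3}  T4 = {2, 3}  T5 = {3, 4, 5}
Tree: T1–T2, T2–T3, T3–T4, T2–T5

A tree decomposition must satisfy three properties: every vertex lies in some bag; for every edge, both endpoints lie together in some bag; and for every vertex, the bags containing it form a connected subtree. Here bags containing vertex 5 are not connected in the tree, so the decomposition is invalid.

No — bags containing vertex 5 are not connected in the tree.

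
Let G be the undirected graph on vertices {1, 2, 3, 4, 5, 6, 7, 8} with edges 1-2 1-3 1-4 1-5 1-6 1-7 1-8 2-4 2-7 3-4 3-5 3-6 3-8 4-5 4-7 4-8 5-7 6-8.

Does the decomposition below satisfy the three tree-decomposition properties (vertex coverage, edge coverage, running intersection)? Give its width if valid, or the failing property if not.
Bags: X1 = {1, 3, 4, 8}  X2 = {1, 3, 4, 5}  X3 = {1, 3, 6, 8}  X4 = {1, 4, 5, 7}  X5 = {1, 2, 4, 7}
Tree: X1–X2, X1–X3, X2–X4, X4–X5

Every vertex of G appears in some bag (union = {1, 2, 3, 4, 5, 6, 7, 8}); every edge is covered by a bag; and for each vertex v the set of bags containing v is connected in the bag tree. The decomposition is therefore valid. The largest bag has 4 vertices, so the width is 3.

Yes; width 3.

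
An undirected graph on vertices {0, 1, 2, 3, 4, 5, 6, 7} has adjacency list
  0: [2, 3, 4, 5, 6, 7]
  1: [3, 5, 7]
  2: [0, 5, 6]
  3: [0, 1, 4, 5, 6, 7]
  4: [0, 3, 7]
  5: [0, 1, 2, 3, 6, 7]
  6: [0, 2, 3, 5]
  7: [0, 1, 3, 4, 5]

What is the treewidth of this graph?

A width-3 tree decomposition is:
Bags: B1 = {0, 2, 5, 6}  B2 = {0, 3, 5, 6}  B3 = {0, 3, 5, 7}  B4 = {0, 3, 4, 7}  B5 = {1, 3, 5, 7}
Tree: B1–B2, B2–B3, B3–B4, B3–B5
Each bag holds 4 vertices, so the decomposition has width 3, which upper-bounds the treewidth. On the other hand G contains the 4-clique {0, 2, 5, 6}. A clique must lie in a single bag of any decomposition, so no decomposition can have width below 3. Combining the bounds, tw(G) = 3.

3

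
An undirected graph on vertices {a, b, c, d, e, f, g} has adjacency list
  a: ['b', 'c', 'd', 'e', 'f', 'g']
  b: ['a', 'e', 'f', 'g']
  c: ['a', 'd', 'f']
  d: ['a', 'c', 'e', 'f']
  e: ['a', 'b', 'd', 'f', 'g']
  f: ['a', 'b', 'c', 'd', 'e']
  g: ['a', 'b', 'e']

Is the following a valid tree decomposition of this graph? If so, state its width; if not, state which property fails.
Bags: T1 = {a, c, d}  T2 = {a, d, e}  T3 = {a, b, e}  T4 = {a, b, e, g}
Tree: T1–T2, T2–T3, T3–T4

A tree decomposition must satisfy three properties: every vertex lies in some bag; for every edge, both endpoints lie together in some bag; and for every vertex, the bags containing it form a connected subtree. Here vertex f appears in no bag, so the decomposition is invalid.

No — vertex f appears in no bag.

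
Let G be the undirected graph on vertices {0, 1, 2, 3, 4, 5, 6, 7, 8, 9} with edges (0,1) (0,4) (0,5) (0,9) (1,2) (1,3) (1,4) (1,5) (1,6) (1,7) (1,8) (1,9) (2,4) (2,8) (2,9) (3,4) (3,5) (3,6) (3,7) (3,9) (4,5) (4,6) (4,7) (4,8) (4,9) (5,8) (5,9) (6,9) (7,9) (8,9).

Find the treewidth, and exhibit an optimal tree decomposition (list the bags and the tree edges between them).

Treewidth 4.
Bags: B1 = {0, 1, 4, 5, 9}  B2 = {1, 4, 5, 8, 9}  B3 = {1, 2, 4, 8, 9}  B4 = {1, 3, 4, 5, 9}  B5 = {1, 3, 4, 7, 9}  B6 = {1, 3, 4, 6, 9}
Tree: B1–B2, B2–B3, B1–B4, B4–B5, B5–B6

The largest bag has 5 vertices, giving width 4; this decomposition certifies tw(G) ≤ 4. Conversely, {0, 1, 4, 5, 9} is a clique of size 5, and the vertices of any clique must share a bag in every tree decomposition; so some bag has ≥ 5 vertices and tw(G) ≥ 4. Combining the bounds, tw(G) = 4.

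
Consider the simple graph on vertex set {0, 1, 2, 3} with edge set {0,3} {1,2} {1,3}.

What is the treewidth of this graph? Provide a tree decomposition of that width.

Every bag has size at most 2, so the width is 2 − 1 = 1 and tw(G) ≤ 1. Any graph with an edge has treewidth ≥ 1, and G has the edge 3–1. The upper and lower bounds meet at 1, so that is the treewidth.

Treewidth 1.
One such decomposition:
Bags: B1 = {1, 3}  B2 = {1, 2}  B3 = {0, 3}
Tree: B1–B2, B1–B3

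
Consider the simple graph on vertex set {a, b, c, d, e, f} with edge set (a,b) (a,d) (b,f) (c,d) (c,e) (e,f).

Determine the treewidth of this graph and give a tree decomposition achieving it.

Each bag holds 3 vertices, so the decomposition has width 2, which upper-bounds the treewidth. Since d–c–e–f–b–a–d is a cycle in G, G is not acyclic. Forests are exactly the graphs of treewidth ≤ 1, so tw(G) ≥ 2. The upper and lower bounds meet at 2, so that is the treewidth.

Treewidth 2.
One optimal decomposition is:
Bags: B1 = {c, d, e}  B2 = {d, e, f}  B3 = {b, d, f}  B4 = {a, b, d}
Tree: B1–B2, B2–B3, B3–B4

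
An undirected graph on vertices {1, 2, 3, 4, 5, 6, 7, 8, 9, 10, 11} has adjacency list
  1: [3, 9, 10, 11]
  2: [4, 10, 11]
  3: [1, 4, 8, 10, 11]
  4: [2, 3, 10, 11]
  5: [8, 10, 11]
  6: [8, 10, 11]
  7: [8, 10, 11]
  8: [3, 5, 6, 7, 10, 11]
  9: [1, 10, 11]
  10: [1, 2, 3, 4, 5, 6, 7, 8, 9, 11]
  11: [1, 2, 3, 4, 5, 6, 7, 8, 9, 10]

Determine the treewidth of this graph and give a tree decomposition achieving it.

Treewidth 3.
One optimal decomposition is:
Bags: B1 = {5, 8, 10, 11}  B2 = {3, 8, 10, 11}  B3 = {1, 3, 10, 11}  B4 = {3, 4, 10, 11}  B5 = {2, 4, 10, 11}  B6 = {1, 9, 10, 11}  B7 = {6, 8, 10, 11}  B8 = {7, 8, 10, 11}
Tree: B1–B2, B2–B3, B3–B4, B4–B5, B3–B6, B2–B7, B2–B8

Every bag has size at most 4, so the width is 4 − 1 = 3 and tw(G) ≤ 3. For the lower bound, the 4 vertices {1, 9, 10, 11} are pairwise adjacent, and any tree decomposition puts a clique entirely inside one bag — forcing width ≥ 3. Therefore the treewidth is 3.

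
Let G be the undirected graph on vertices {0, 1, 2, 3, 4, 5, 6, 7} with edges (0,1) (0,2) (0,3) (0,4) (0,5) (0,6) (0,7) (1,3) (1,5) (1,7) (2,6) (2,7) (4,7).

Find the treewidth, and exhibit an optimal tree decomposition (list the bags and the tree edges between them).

Each bag holds 3 vertices, so the decomposition has width 2, which upper-bounds the treewidth. For the lower bound, the 3 vertices {0, 1, 3} are pairwise adjacent, and any tree decomposition puts a clique entirely inside one bag — forcing width ≥ 2. Combining the bounds, tw(G) = 2.

Treewidth 2.
Bags: B1 = {0, 2, 6}  B2 = {0, 2, 7}  B3 = {0, 1, 7}  B4 = {0, 1, 3}  B5 = {0, 4, 7}  B6 = {0, 1, 5}
Tree: B1–B2, B2–B3, B3–B4, B3–B5, B4–B6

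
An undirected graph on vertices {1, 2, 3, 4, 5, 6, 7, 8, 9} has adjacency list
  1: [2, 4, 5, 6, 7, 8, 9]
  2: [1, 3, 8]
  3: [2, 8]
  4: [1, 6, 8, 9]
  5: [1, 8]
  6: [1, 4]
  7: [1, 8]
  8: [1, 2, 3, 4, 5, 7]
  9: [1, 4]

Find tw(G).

A width-2 tree decomposition is:
Bags: B1 = {1, 2, 8}  B2 = {1, 4, 8}  B3 = {1, 4, 6}  B4 = {1, 4, 9}  B5 = {2, 3, 8}  B6 = {1, 7, 8}  B7 = {1, 5, 8}
Tree: B1–B2, B2–B3, B3–B4, B1–B5, B2–B6, B2–B7
Every bag has size at most 3, so the width is 3 − 1 = 2 and tw(G) ≤ 2. Conversely, {1, 2, 8} is a clique of size 3, and the vertices of any clique must share a bag in every tree decomposition; so some bag has ≥ 3 vertices and tw(G) ≥ 2. Combining the bounds, tw(G) = 2.

2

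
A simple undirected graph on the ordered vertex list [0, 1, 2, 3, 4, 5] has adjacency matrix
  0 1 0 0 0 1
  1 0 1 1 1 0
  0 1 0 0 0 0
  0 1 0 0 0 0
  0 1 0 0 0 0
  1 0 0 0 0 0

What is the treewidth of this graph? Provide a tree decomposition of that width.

Treewidth 1.
Bags: B1 = {1, 3}  B2 = {1, 2}  B3 = {1, 4}  B4 = {0, 1}  B5 = {0, 5}
Tree: B1–B2, B2–B3, B1–B4, B4–B5

Every bag has size at most 2, so the width is 2 − 1 = 1 and tw(G) ≤ 1. Any graph with an edge has treewidth ≥ 1, and G has the edge 3–1. The upper and lower bounds meet at 1, so that is the treewidth.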